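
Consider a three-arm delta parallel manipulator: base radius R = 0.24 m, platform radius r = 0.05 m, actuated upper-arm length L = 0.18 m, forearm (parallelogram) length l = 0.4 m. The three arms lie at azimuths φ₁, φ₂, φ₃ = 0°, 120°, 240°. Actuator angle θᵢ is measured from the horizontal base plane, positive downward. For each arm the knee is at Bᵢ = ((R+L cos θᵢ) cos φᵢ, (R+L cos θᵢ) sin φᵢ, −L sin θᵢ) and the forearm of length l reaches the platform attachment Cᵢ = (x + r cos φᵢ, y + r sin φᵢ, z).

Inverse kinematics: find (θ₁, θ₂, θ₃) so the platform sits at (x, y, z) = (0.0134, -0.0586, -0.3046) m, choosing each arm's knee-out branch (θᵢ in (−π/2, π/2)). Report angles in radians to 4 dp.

rotate P by −φ1: (0.0134, -0.0586, -0.3046)
  A cos θ + B sin θ = C:  0.1766·cos θ + -0.3046·sin θ = 0.0005
  γ=atan2(-0.3046,0.1766)=-1.0454;  ψ=arccos(0.0016)=1.5692;  θ1=γ+ψ≈0.5239
φ2=120.0° → target in arm frame (-0.0574, 0.0177)
  A cos θ + B sin θ = C:  0.2474·cos θ + -0.3046·sin θ = -0.0742
  γ=atan2(-0.3046,0.2474)=-0.8886;  ψ=arccos(-0.1892)=1.7611;  θ2=γ+ψ≈0.8726
rotate P by −φ3: (0.0440, 0.0409, -0.3046)
  A cos θ + B sin θ = C:  0.1460·cos θ + -0.3046·sin θ = 0.0329
  θ3 = atan2(B,A) + arccos(C/0.3378) = 0.3493

θ₁ = 0.5239, θ₂ = 0.8726, θ₃ = 0.3493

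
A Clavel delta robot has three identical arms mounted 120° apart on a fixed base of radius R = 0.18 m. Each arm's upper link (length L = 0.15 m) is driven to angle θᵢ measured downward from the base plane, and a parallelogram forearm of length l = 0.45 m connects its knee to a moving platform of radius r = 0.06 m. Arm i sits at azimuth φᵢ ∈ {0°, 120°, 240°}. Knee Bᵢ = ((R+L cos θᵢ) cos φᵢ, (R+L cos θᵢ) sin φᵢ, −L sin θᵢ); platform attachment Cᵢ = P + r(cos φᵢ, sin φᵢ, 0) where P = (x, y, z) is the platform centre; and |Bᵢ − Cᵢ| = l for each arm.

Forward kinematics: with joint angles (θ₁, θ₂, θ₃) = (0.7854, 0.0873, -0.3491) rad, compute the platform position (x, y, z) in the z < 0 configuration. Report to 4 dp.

(-0.1402, -0.0499, -0.3627)

φ1=0.0°: virtual centre (0.2261, 0.0000, -0.1061), radius l
arm 2 at φ=120.0°: ρ2 = 0.2694;  O2 = (-0.1347, 0.2333, -0.0131)
φ3=240.0°: virtual centre (-0.1305, -0.2260, 0.0513), radius l
eliminate P² terms by subtracting sphere 1 from 2 and 3
linear system: -0.7216x+0.4667y = 0.0104−0.1860z; -0.7131x+-0.4520y = 0.0084−0.3147z
det = 0.6589;  x = -0.0131+0.3505z,  y = 0.0021+0.1434z
into |P−O₁|² = l²: 1.1434z² + 0.0451z + -0.1341 = 0;  Δ = 0.6152;  z = -0.3627 or 0.3233 → z<0 root = -0.3627
x = -0.1402, y = -0.0499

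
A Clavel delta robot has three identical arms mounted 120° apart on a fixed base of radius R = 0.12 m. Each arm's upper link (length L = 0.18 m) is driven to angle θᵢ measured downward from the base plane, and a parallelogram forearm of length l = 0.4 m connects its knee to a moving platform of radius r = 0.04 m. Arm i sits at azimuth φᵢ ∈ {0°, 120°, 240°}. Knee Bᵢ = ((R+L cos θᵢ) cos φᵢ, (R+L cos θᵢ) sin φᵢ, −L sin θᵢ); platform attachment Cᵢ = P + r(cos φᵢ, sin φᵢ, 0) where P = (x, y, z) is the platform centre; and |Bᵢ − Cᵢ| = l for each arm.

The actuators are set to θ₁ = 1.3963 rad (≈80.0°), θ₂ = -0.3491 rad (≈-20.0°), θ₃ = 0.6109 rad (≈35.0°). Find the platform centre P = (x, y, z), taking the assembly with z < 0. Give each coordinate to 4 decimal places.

arm 1 at φ=0.0°: e+L cos θ1 = 0.1113;  O1 = (0.1113, 0.0000, -0.1773)
arm 2 at φ=120.0°: e+L cos θ2 = 0.2491;  O2 = (-0.1246, 0.2158, 0.0616)
O3 = (0.2274·cos240.0°, 0.2274·sin240.0°, -0.1032) = (-0.1137, -0.1970, -0.1032)
|O₂|²−|O₁|² = 0.0221;  |O₃|²−|O₁|² = 0.0186
plane₁₂: -0.4716x+0.4315y+0.4777z = 0.0221
det = 0.3800;  x = -0.0440+0.6634z,  y = 0.0030+-0.3819z
sphere 1 gives Az²+Bz+C=0 with A=1.5859, B=0.1462, C=-0.1045;  B²−4AC=0.6841;  roots -0.3069, 0.2147;  negative root z = -0.3069
x = -0.2476, y = 0.1202

(-0.2476, 0.1202, -0.3069)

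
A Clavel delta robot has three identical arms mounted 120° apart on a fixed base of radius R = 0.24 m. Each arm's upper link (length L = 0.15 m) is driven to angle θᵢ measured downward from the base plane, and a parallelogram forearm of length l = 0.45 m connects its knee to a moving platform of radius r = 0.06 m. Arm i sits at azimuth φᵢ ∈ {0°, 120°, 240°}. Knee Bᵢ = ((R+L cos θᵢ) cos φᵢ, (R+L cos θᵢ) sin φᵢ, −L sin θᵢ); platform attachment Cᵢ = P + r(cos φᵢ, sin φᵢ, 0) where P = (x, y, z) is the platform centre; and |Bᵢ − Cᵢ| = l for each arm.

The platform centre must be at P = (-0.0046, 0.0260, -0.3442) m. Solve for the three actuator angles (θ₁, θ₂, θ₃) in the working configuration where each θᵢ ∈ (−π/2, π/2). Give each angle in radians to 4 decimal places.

θ₁ = 0.2617, θ₂ = 0.0874, θ₃ = 0.3488

arm 1 (φ=0.0°): x'=-0.0046, y'=0.0260
  A cos θ + B sin θ = C:  0.1846·cos θ + -0.3442·sin θ = 0.0892
  γ=atan2(-0.3442,0.1846)=-1.0785;  ψ=arccos(0.2285)=1.3403;  θ1=γ+ψ≈0.2617
arm 2 (φ=120.0°): x'=0.0248, y'=-0.0090
  A=0.1552, B=-0.3442, C=(l²−L²−A²−y'²−z²)/(2L)=0.1245
  γ=atan2(-0.3442,0.1552)=-1.1472;  ψ=arccos(0.3299)=1.2346;  θ2=γ+ψ≈0.0874
φ3=240.0° → target in arm frame (-0.0202, -0.0170)
  e−x'=0.2002;  (l²−L²−(e−x')²−y'²−z²)/2L = 0.0705
  γ=atan2(-0.3442,0.2002)=-1.0440;  ψ=arccos(0.1771)=1.3928;  θ3=γ+ψ≈0.3488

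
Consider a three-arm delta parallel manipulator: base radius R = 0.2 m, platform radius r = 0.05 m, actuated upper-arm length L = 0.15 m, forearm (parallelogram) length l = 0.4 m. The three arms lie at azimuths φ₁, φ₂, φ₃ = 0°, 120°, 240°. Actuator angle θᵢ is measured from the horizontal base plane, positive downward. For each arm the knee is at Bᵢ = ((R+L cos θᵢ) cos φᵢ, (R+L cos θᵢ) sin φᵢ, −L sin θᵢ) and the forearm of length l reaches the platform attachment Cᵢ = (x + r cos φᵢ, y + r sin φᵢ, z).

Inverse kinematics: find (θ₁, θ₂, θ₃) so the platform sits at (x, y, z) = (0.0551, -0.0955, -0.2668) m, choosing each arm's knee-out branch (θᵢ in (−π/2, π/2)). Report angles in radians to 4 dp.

θ₁ = -0.2615, θ₂ = 0.7856, θ₃ = -0.2619

arm 1 (φ=0.0°): x'=0.0551, y'=-0.0955
  e−x'=0.0949;  (l²−L²−(e−x')²−y'²−z²)/2L = 0.1606
  γ=atan2(-0.2668,0.0949)=-1.2291;  ψ=arccos(0.5673)=0.9676;  θ1=γ+ψ≈-0.2615
arm 2 (φ=120.0°): x'=-0.1103, y'=0.0000
  A=0.2603, B=-0.2668, C=(l²−L²−A²−y'²−z²)/(2L)=-0.0047
  θ2 = atan2(B,A) + arccos(C/0.3727) = 0.7856
arm 3 (φ=240.0°): x'=0.0552, y'=0.0955
  A cos θ + B sin θ = C:  0.0948·cos θ + -0.2668·sin θ = 0.1607
  √(A²+B²)=0.2832;  θ3 = -1.2292+0.9673 ≈ -0.2619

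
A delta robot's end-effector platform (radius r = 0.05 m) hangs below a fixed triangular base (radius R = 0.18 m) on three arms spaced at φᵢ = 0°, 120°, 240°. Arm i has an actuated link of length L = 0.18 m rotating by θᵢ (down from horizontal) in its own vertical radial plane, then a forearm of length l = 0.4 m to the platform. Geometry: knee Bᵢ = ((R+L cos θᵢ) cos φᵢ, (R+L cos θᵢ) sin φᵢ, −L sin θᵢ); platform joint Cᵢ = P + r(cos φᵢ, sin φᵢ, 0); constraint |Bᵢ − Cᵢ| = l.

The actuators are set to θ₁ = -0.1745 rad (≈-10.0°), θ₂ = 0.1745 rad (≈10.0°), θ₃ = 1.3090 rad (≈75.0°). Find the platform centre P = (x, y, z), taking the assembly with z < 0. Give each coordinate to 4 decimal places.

(0.1318, 0.1600, -0.2906)

S1 = (0.3073·cos0.0°, 0.3073·sin0.0°, 0.0313) = (0.3073, 0.0000, 0.0313)
arm 2 at φ=120.0°: ρ2 = 0.3073;  S2 = (-0.1536, 0.2661, -0.0313)
S3 = (0.1766·cos240.0°, 0.1766·sin240.0°, -0.1739) = (-0.0883, -0.1529, -0.1739)
subtract pairs → two planes through P
[-0.9218 0.5322 -0.1250]·P = 0.0000;  [-0.7911 -0.3059 -0.4102]·P = -0.0340
Cramer: x(z) = 0.0257-0.3650z;  y(z) = 0.0446-0.3973z
sphere 1 gives Az²+Bz+C=0 with A=1.2910, B=0.1076, C=-0.0778;  B²−4AC=0.4132;  roots -0.2906, 0.2073;  negative root z = -0.2906
x = 0.1318, y = 0.1600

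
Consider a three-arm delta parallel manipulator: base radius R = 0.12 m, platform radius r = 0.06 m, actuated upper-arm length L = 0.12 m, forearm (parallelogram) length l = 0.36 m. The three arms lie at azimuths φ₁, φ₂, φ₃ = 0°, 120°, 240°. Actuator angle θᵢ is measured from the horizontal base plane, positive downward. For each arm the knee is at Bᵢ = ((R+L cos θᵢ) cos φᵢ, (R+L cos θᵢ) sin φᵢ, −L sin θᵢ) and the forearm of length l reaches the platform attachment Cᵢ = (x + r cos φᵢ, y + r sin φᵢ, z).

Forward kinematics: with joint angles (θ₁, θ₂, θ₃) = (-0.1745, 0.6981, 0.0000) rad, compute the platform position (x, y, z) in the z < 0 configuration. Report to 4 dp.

φ1=0.0°: virtual centre (0.1782, 0.0000, 0.0208), radius l
φ2=120.0°: virtual centre (-0.0760, 0.1316, -0.0771), radius l
centre 3 = (0.1800·cos240.0°, 0.1800·sin240.0°, 0.0000) = (-0.0900, -0.1559, 0.0000)
|centre ₂|²−|centre ₁|² = -0.0031;  |centre ₃|²−|centre ₁|² = 0.0002
plane₁₂: -0.5083x+0.2631y+-0.1959z = -0.0031
det = 0.2996;  x = 0.0031+-0.2405z,  y = -0.0060+0.2801z
into |P−centre ₁|² = l²: 1.1363z² + 0.0392z + -0.0985 = 0;  Δ = 0.4491;  z = -0.3121 or 0.2777 → z<0 root = -0.3121
x = 0.0781, y = -0.0934

(0.0781, -0.0934, -0.3121)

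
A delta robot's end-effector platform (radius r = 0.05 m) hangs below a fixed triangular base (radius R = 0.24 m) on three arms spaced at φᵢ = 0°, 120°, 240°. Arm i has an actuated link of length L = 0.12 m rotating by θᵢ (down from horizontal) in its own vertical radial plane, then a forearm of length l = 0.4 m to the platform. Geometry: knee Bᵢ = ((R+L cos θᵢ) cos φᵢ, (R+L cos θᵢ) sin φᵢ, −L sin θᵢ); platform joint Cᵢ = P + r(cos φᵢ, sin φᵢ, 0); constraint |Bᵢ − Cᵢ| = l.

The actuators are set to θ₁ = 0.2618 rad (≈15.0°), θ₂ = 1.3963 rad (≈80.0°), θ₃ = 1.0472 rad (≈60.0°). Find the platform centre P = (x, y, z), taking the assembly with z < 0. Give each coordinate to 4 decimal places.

(0.1070, -0.0373, -0.3761)

S1 = (0.3059·cos0.0°, 0.3059·sin0.0°, -0.0311) = (0.3059, 0.0000, -0.0311)
φ2=120.0°: virtual centre (-0.1054, 0.1826, -0.1182), radius l
arm 3 at φ=240.0°: e+L cos θ3 = 0.2500;  S3 = (-0.1250, -0.2165, -0.1039)
eliminate P² terms by subtracting sphere 1 from 2 and 3
[-0.8227 0.3652 -0.1742]·P = -0.0361;  [-0.8618 -0.4330 -0.1457]·P = -0.0212
det = 0.6709;  x = 0.0349+-0.1918z,  y = -0.0204+0.0451z
sphere 1 gives Az²+Bz+C=0 with A=1.0388, B=0.1642, C=-0.0852;  B²−4AC=0.3808;  roots -0.3761, 0.2180;  negative root z = -0.3761
x = 0.1070, y = -0.0373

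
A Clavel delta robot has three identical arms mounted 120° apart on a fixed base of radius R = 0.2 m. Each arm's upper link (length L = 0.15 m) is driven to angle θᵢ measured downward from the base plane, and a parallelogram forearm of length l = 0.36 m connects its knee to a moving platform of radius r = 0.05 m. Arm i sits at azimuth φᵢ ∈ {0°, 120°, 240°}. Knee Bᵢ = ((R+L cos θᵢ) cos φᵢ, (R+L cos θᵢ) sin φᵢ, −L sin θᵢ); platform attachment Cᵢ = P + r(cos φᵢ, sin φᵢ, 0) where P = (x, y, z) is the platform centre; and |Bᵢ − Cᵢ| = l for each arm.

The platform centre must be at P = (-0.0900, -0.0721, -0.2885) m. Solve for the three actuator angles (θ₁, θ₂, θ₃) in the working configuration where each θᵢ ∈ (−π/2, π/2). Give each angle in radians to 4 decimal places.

θ₁ = 1.0470, θ₂ = 0.6982, θ₃ = -0.0877

arm 1 (φ=0.0°): x'=-0.0900, y'=-0.0721
  e−x'=0.2400;  (l²−L²−(e−x')²−y'²−z²)/2L = -0.1298
  γ=atan2(-0.2885,0.2400)=-0.8769;  ψ=arccos(-0.3458)=1.9239;  θ1=γ+ψ≈1.0470
rotate P by −φ2: (-0.0174, 0.1140, -0.2885)
  A=0.1674, B=-0.2885, C=(l²−L²−A²−y'²−z²)/(2L)=-0.0572
  θ2 = atan2(B,A) + arccos(C/0.3336) = 0.6982
rotate P by −φ3: (0.1074, -0.0419, -0.2885)
  A=0.0426, B=-0.2885, C=(l²−L²−A²−y'²−z²)/(2L)=0.0677
  θ3 = atan2(B,A) + arccos(C/0.2916) = -0.0877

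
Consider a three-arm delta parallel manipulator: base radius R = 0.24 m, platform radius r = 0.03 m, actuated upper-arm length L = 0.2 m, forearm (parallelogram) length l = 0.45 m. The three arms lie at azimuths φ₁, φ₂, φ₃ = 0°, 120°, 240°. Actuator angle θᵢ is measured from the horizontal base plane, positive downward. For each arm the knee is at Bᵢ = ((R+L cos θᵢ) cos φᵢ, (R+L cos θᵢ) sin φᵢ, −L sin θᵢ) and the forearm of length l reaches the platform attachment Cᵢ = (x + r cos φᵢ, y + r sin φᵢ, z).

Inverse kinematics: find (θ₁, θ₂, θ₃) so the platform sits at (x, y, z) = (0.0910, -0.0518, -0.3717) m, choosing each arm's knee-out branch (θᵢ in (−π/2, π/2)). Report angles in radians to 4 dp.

φ1=0.0° → target in arm frame (0.0910, -0.0518)
  A=0.1190, B=-0.3717, C=(l²−L²−A²−y'²−z²)/(2L)=0.0187
  γ=atan2(-0.3717,0.1190)=-1.2610;  ψ=arccos(0.0480)=1.5228;  θ1=γ+ψ≈0.2618
rotate P by −φ2: (-0.0904, -0.0529, -0.3717)
  e−x'=0.3004;  (l²−L²−(e−x')²−y'²−z²)/2L = -0.1717
  √(A²+B²)=0.4779;  θ2 = -0.8912+1.9383 ≈ 1.0471
arm 3 (φ=240.0°): x'=-0.0006, y'=0.1047
  A cos θ + B sin θ = C:  0.2106·cos θ + -0.3717·sin θ = -0.0775
  √(A²+B²)=0.4272;  θ3 = -1.0552+1.7532 ≈ 0.6979

θ₁ = 0.2618, θ₂ = 1.0471, θ₃ = 0.6979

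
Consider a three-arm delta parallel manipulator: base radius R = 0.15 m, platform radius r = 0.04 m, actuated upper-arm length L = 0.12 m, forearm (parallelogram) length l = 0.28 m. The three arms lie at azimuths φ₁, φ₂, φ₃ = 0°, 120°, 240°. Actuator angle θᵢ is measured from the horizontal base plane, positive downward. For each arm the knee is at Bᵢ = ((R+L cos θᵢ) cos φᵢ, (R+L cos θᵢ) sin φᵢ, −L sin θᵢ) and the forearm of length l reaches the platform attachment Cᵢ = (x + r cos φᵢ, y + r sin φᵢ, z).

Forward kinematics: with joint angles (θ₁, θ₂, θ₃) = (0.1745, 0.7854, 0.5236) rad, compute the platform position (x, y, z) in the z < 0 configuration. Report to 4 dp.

(0.0446, -0.0233, -0.2309)

arm 1 at φ=0.0°: ρ1 = 0.2282;  S1 = (0.2282, 0.0000, -0.0208)
φ2=120.0°: virtual centre (-0.0974, 0.1687, -0.0849), radius l
arm 3 at φ=240.0°: ρ3 = 0.2139;  S3 = (-0.1070, -0.1853, -0.0600)
eliminate P² terms by subtracting sphere 1 from 2 and 3
[-0.6512 0.3375 -0.1280]·P = -0.0073;  [-0.6703 -0.3705 -0.0783]·P = -0.0031
Cramer: x(z) = 0.0081-0.1580z;  y(z) = -0.0061+0.0745z
into |P−S₁|² = l²: 1.0305z² + 0.1103z + -0.0295 = 0;  Δ = 0.1337;  z = -0.2309 or 0.1239 → z<0 root = -0.2309
x = 0.0446, y = -0.0233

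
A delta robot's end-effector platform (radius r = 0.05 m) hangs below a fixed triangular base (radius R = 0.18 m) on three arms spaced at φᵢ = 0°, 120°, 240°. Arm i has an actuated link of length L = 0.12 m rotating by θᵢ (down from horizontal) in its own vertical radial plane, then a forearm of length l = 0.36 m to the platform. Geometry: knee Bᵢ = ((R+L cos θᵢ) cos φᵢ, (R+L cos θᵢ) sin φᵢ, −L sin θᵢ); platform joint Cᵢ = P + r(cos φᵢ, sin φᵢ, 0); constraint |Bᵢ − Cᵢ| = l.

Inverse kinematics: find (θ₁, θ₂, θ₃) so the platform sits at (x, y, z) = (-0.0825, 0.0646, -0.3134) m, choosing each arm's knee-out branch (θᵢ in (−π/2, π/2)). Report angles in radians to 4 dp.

φ1=0.0° → target in arm frame (-0.0825, 0.0646)
  A=0.2125, B=-0.3134, C=(l²−L²−A²−y'²−z²)/(2L)=-0.1348
  √(A²+B²)=0.3786;  θ1 = -0.9750+1.9347 ≈ 0.9598
rotate P by −φ2: (0.0972, 0.0391, -0.3134)
  A=0.0328, B=-0.3134, C=(l²−L²−A²−y'²−z²)/(2L)=0.0599
  θ2 = atan2(B,A) + arccos(C/0.3151) = -0.0869
φ3=240.0° → target in arm frame (-0.0147, -0.1037)
  A cos θ + B sin θ = C:  0.1447·cos θ + -0.3134·sin θ = -0.0613
  √(A²+B²)=0.3452;  θ3 = -1.1383+1.7494 ≈ 0.6112

θ₁ = 0.9598, θ₂ = -0.0869, θ₃ = 0.6112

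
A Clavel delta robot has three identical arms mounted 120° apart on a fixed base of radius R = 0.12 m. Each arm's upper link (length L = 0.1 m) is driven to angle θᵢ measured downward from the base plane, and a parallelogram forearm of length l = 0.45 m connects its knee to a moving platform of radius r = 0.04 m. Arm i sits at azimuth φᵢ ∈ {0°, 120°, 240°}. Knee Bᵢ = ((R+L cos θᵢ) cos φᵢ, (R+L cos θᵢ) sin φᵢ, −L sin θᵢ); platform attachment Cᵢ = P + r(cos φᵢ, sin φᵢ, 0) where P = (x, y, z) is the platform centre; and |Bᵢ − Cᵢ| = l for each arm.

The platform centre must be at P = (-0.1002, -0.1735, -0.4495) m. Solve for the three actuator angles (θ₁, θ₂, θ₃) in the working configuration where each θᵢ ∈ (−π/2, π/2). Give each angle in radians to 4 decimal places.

φ1=0.0° → target in arm frame (-0.1002, -0.1735)
  A=0.1802, B=-0.4495, C=(l²−L²−A²−y'²−z²)/(2L)=-0.3606
  γ=atan2(-0.4495,0.1802)=-1.1895;  ψ=arccos(-0.7447)=2.4108;  θ1=γ+ψ≈1.2213
arm 2 (φ=120.0°): x'=-0.1002, y'=0.1735
  e−x'=0.1802;  (l²−L²−(e−x')²−y'²−z²)/2L = -0.3606
  √(A²+B²)=0.4843;  θ2 = -1.1896+2.4108 ≈ 1.2211
rotate P by −φ3: (0.2004, 0.0000, -0.4495)
  A cos θ + B sin θ = C:  -0.1204·cos θ + -0.4495·sin θ = -0.1202
  θ3 = atan2(B,A) + arccos(C/0.4653) = -0.0004

θ₁ = 1.2213, θ₂ = 1.2211, θ₃ = -0.0004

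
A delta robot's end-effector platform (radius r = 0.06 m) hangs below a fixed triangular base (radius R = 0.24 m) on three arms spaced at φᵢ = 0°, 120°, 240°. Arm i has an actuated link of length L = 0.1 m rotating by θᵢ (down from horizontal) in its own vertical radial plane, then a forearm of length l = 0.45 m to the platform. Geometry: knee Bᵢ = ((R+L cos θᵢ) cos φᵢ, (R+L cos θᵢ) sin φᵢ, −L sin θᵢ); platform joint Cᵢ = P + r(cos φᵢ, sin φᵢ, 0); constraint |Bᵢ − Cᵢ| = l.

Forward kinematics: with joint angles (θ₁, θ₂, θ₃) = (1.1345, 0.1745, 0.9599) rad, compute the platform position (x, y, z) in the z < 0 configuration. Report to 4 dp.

(-0.0645, 0.0756, -0.4291)

O1 = (0.2223·cos0.0°, 0.2223·sin0.0°, -0.0906) = (0.2223, 0.0000, -0.0906)
arm 2 at φ=120.0°: e+L cos θ2 = 0.2785;  O2 = (-0.1392, 0.2412, -0.0174)
O3 = (0.2374·cos240.0°, 0.2374·sin240.0°, -0.0819) = (-0.1187, -0.2056, -0.0819)
eliminate P² terms by subtracting sphere 1 from 2 and 3
linear system: -0.7230x+0.4823y = 0.0202−0.1465z; -0.6819x+-0.4111y = 0.0054−0.0174z
det = 0.6261;  x = -0.0175+0.1097z,  y = 0.0158+-0.1395z
into |P−O₁|² = l²: 1.0315z² + 0.1243z + -0.1366 = 0;  Δ = 0.5789;  z = -0.4291 or 0.3086 → z<0 root = -0.4291
x = -0.0645, y = 0.0756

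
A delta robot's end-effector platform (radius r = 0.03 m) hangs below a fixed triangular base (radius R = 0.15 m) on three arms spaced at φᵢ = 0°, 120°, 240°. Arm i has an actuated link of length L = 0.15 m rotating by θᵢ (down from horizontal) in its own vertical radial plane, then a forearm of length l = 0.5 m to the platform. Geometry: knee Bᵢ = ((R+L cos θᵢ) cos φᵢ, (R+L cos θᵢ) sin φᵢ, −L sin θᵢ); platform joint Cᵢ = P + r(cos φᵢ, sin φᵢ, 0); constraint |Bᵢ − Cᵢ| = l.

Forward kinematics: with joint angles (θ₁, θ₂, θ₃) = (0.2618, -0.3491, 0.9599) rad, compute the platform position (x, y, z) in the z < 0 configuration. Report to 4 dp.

(0.0190, 0.2007, -0.4252)

S1 = (0.2649·cos0.0°, 0.2649·sin0.0°, -0.0388) = (0.2649, 0.0000, -0.0388)
S2 = (0.2610·cos120.0°, 0.2610·sin120.0°, 0.0513) = (-0.1305, 0.2260, 0.0513)
φ3=240.0°: virtual centre (-0.1030, -0.1784, -0.1229), radius l
eliminate P² terms by subtracting sphere 1 from 2 and 3
[-0.7907 0.4520 0.1803]·P = -0.0009;  [-0.7358 -0.3569 -0.1681]·P = -0.0141
Cramer: x(z) = 0.0109-0.0189z;  y(z) = 0.0170-0.4320z
quadratic in z: (1.1870)z²+(0.0725)z+(-0.1837)=0, √Δ=0.9367 → z ∈ {-0.4252, 0.3640}; z = -0.4252 (taking z<0)
x = 0.0190, y = 0.2007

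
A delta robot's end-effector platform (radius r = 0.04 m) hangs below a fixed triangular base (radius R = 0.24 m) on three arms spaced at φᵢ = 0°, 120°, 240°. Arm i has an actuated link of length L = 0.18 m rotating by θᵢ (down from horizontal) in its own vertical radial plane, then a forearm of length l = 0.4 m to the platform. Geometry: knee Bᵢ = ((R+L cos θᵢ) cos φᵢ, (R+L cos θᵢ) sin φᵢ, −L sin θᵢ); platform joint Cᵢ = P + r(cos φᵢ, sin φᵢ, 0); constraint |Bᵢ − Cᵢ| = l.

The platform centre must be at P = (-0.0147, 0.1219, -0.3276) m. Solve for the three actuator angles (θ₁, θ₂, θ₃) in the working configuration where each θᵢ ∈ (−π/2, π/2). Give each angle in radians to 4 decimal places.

θ₁ = 0.8728, θ₂ = 0.1747, θ₃ = 1.2216

rotate P by −φ1: (-0.0147, 0.1219, -0.3276)
  A cos θ + B sin θ = C:  0.2147·cos θ + -0.3276·sin θ = -0.1130
  √(A²+B²)=0.3917;  θ1 = -0.9907+1.8634 ≈ 0.8728
φ2=120.0° → target in arm frame (0.1129, -0.0482)
  A=0.0871, B=-0.3276, C=(l²−L²−A²−y'²−z²)/(2L)=0.0288
  √(A²+B²)=0.3390;  θ2 = -1.3110+1.4857 ≈ 0.1747
φ3=240.0° → target in arm frame (-0.0982, -0.0737)
  A cos θ + B sin θ = C:  0.2982·cos θ + -0.3276·sin θ = -0.2058
  √(A²+B²)=0.4430;  θ3 = -0.8323+2.0539 ≈ 1.2216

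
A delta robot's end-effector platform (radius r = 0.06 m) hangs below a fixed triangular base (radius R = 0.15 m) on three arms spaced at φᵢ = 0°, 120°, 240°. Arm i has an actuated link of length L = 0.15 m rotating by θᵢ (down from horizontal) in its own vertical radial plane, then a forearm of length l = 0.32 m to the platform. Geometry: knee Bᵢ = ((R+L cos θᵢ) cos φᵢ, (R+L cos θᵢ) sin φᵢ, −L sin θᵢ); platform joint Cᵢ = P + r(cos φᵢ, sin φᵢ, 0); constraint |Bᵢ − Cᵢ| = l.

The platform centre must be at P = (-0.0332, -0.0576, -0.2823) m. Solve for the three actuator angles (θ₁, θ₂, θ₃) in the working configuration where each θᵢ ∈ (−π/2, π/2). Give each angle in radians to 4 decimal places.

arm 1 (φ=0.0°): x'=-0.0332, y'=-0.0576
  A=0.1232, B=-0.2823, C=(l²−L²−A²−y'²−z²)/(2L)=-0.0610
  γ=atan2(-0.2823,0.1232)=-1.1593;  ψ=arccos(-0.1979)=1.7700;  θ1=γ+ψ≈0.6107
φ2=120.0° → target in arm frame (-0.0333, 0.0576)
  A=0.1233, B=-0.2823, C=(l²−L²−A²−y'²−z²)/(2L)=-0.0610
  γ=atan2(-0.2823,0.1233)=-1.1590;  ψ=arccos(-0.1981)=1.7702;  θ2=γ+ψ≈0.6111
φ3=240.0° → target in arm frame (0.0665, 0.0000)
  A=0.0235, B=-0.2823, C=(l²−L²−A²−y'²−z²)/(2L)=-0.0012
  θ3 = atan2(B,A) + arccos(C/0.2833) = 0.0872

θ₁ = 0.6107, θ₂ = 0.6111, θ₃ = 0.0872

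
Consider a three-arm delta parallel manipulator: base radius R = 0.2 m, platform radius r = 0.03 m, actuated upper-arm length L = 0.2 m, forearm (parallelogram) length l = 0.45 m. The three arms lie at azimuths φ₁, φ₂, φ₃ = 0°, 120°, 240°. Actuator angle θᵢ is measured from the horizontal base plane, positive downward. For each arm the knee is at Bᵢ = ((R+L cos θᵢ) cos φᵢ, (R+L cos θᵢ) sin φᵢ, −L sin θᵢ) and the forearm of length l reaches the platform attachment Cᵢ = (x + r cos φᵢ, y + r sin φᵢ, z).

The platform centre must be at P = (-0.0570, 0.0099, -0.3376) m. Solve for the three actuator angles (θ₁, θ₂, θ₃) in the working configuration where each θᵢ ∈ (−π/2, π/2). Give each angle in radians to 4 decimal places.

θ₁ = 0.6110, θ₂ = 0.1747, θ₃ = 0.2617

φ1=0.0° → target in arm frame (-0.0570, 0.0099)
  A=0.2270, B=-0.3376, C=(l²−L²−A²−y'²−z²)/(2L)=-0.0078
  √(A²+B²)=0.4068;  θ1 = -0.9788+1.5899 ≈ 0.6110
arm 2 (φ=120.0°): x'=0.0371, y'=0.0444
  e−x'=0.1329;  (l²−L²−(e−x')²−y'²−z²)/2L = 0.0722
  √(A²+B²)=0.3628;  θ2 = -1.1957+1.3704 ≈ 0.1747
rotate P by −φ3: (0.0199, -0.0543, -0.3376)
  e−x'=0.1501;  (l²−L²−(e−x')²−y'²−z²)/2L = 0.0576
  γ=atan2(-0.3376,0.1501)=-1.1525;  ψ=arccos(0.1560)=1.4142;  θ3=γ+ψ≈0.2617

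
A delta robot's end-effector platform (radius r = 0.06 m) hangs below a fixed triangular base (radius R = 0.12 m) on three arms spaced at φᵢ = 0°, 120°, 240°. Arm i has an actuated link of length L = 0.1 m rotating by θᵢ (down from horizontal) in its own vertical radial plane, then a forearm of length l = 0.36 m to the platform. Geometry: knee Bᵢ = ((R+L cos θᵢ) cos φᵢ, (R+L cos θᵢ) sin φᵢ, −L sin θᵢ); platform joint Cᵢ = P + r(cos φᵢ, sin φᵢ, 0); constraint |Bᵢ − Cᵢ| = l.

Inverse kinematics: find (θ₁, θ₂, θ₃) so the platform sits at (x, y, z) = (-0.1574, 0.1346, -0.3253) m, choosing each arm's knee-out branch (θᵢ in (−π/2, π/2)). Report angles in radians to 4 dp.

θ₁ = 1.3092, θ₂ = -0.2620, θ₃ = 0.8726

rotate P by −φ1: (-0.1574, 0.1346, -0.3253)
  A=0.2174, B=-0.3253, C=(l²−L²−A²−y'²−z²)/(2L)=-0.2580
  γ=atan2(-0.3253,0.2174)=-0.9817;  ψ=arccos(-0.6594)=2.2908;  θ1=γ+ψ≈1.3092
φ2=120.0° → target in arm frame (0.1953, 0.0690)
  A cos θ + B sin θ = C:  -0.1353·cos θ + -0.3253·sin θ = -0.0464
  γ=atan2(-0.3253,-0.1353)=-1.9649;  ψ=arccos(-0.1317)=1.7029;  θ2=γ+ψ≈-0.2620
rotate P by −φ3: (-0.0379, -0.2036, -0.3253)
  A cos θ + B sin θ = C:  0.0979·cos θ + -0.3253·sin θ = -0.1863
  γ=atan2(-0.3253,0.0979)=-1.2786;  ψ=arccos(-0.5484)=2.1512;  θ3=γ+ψ≈0.8726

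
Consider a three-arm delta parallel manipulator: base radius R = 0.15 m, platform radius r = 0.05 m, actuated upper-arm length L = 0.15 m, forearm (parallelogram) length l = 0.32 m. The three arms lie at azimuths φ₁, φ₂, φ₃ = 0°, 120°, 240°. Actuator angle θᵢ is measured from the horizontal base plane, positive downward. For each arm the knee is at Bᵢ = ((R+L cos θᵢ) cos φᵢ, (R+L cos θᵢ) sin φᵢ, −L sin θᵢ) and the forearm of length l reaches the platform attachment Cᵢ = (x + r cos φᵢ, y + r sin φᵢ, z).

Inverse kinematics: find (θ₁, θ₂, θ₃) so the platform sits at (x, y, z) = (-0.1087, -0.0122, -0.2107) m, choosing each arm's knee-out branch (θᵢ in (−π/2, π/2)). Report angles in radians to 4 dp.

φ1=0.0° → target in arm frame (-0.1087, -0.0122)
  e−x'=0.2087;  (l²−L²−(e−x')²−y'²−z²)/2L = -0.0273
  γ=atan2(-0.2107,0.2087)=-0.7902;  ψ=arccos(-0.0922)=1.6631;  θ1=γ+ψ≈0.8729
rotate P by −φ2: (0.0438, 0.1002, -0.2107)
  e−x'=0.0562;  (l²−L²−(e−x')²−y'²−z²)/2L = 0.0743
  γ=atan2(-0.2107,0.0562)=-1.3101;  ψ=arccos(0.3408)=1.2230;  θ2=γ+ψ≈-0.0871
φ3=240.0° → target in arm frame (0.0649, -0.0880)
  e−x'=0.0351;  (l²−L²−(e−x')²−y'²−z²)/2L = 0.0884
  √(A²+B²)=0.2136;  θ3 = -1.4058+1.1440 ≈ -0.2618

θ₁ = 0.8729, θ₂ = -0.0871, θ₃ = -0.2618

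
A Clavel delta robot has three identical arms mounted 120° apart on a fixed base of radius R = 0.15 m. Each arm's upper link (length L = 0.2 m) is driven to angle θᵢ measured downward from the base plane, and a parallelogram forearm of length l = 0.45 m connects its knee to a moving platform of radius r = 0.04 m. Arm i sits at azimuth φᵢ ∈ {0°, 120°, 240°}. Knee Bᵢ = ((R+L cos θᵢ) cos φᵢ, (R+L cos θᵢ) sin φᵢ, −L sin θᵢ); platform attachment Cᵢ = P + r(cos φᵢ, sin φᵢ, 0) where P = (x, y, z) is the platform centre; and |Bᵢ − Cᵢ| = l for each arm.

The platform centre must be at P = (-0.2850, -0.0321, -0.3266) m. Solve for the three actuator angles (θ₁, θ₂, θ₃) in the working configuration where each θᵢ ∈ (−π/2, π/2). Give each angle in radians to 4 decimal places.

rotate P by −φ1: (-0.2850, -0.0321, -0.3266)
  A=0.3950, B=-0.3266, C=(l²−L²−A²−y'²−z²)/(2L)=-0.2531
  θ1 = atan2(B,A) + arccos(C/0.5125) = 1.3963
arm 2 (φ=120.0°): x'=0.1147, y'=0.2629
  e−x'=-0.0047;  (l²−L²−(e−x')²−y'²−z²)/2L = -0.0332
  √(A²+B²)=0.3266;  θ2 = -1.5852+1.6727 ≈ 0.0875
φ3=240.0° → target in arm frame (0.1703, -0.2308)
  e−x'=-0.0603;  (l²−L²−(e−x')²−y'²−z²)/2L = -0.0026
  γ=atan2(-0.3266,-0.0603)=-1.7534;  ψ=arccos(-0.0080)=1.5788;  θ3=γ+ψ≈-0.1746

θ₁ = 1.3963, θ₂ = 0.0875, θ₃ = -0.1746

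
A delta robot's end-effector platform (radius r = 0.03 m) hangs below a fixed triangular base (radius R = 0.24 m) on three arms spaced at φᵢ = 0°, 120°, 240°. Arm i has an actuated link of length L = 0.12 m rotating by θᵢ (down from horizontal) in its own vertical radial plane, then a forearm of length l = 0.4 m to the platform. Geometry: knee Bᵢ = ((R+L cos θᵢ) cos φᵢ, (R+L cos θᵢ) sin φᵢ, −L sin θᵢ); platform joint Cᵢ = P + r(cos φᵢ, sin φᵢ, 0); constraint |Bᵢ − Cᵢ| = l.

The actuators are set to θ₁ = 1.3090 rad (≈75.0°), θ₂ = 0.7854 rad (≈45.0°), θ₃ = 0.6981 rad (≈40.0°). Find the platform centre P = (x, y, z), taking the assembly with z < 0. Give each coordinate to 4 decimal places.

S1 = (0.2411·cos0.0°, 0.2411·sin0.0°, -0.1159) = (0.2411, 0.0000, -0.1159)
arm 2 at φ=120.0°: e+L cos θ2 = 0.2949;  S2 = (-0.1474, 0.2553, -0.0849)
φ3=240.0°: virtual centre (-0.1510, -0.2615, -0.0771), radius l
eliminate P² terms by subtracting sphere 1 from 2 and 3
linear system: -0.7770x+0.5107y = 0.0226−0.0621z; -0.7840x+-0.5230y = 0.0256−0.0776z
Cramer: x(z) = -0.0308+0.0894z;  y(z) = -0.0027+0.0143z
quadratic in z: (1.0082)z²+(0.1832)z+(-0.0726)=0, √Δ=0.5714 → z ∈ {-0.3742, 0.1925}; z = -0.3742 (taking z<0)
x = -0.0643, y = -0.0080

(-0.0643, -0.0080, -0.3742)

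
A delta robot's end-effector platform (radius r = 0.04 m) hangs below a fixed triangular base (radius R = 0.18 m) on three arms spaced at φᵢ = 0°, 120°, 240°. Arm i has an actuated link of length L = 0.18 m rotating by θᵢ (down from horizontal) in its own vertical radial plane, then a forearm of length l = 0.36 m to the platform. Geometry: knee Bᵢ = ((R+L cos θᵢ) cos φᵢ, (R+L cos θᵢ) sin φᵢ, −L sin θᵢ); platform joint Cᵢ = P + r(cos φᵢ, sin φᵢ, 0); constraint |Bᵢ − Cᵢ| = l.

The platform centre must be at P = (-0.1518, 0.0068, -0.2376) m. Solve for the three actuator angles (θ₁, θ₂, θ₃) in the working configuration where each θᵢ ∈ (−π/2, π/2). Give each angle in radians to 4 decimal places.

rotate P by −φ1: (-0.1518, 0.0068, -0.2376)
  A=0.2918, B=-0.2376, C=(l²−L²−A²−y'²−z²)/(2L)=-0.1235
  θ1 = atan2(B,A) + arccos(C/0.3763) = 1.2217
rotate P by −φ2: (0.0818, 0.1281, -0.2376)
  A cos θ + B sin θ = C:  0.0582·cos θ + -0.2376·sin θ = 0.0582
  θ2 = atan2(B,A) + arccos(C/0.2446) = 0.0000
rotate P by −φ3: (0.0700, -0.1349, -0.2376)
  e−x'=0.0700;  (l²−L²−(e−x')²−y'²−z²)/2L = 0.0491
  θ3 = atan2(B,A) + arccos(C/0.2477) = 0.0871

θ₁ = 1.2217, θ₂ = 0.0000, θ₃ = 0.0871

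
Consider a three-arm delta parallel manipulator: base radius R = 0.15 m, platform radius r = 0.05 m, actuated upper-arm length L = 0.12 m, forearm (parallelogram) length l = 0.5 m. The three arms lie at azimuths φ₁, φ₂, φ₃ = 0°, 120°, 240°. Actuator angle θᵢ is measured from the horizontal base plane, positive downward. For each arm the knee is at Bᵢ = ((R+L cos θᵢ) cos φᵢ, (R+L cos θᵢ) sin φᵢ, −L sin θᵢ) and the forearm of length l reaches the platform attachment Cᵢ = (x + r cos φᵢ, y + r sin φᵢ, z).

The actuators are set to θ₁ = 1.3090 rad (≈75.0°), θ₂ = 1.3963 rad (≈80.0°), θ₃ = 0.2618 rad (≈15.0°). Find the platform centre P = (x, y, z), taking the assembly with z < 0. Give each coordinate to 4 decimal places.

(-0.0852, -0.1772, -0.5304)

φ1=0.0°: virtual centre (0.1311, 0.0000, -0.1159), radius l
φ2=120.0°: virtual centre (-0.0604, 0.1046, -0.1182), radius l
S3 = (0.2159·cos240.0°, 0.2159·sin240.0°, -0.0311) = (-0.1080, -0.1870, -0.0311)
subtract pairs → two planes through P
plane₁₂: -0.3829x+0.2093y+-0.0045z = -0.0020
det = 0.2433;  x = -0.0115+0.1390z,  y = -0.0307+0.2761z
sphere 1 gives Az²+Bz+C=0 with A=1.0955, B=0.1752, C=-0.2153;  B²−4AC=0.9742;  roots -0.5304, 0.3705;  negative root z = -0.5304
x = -0.0852, y = -0.1772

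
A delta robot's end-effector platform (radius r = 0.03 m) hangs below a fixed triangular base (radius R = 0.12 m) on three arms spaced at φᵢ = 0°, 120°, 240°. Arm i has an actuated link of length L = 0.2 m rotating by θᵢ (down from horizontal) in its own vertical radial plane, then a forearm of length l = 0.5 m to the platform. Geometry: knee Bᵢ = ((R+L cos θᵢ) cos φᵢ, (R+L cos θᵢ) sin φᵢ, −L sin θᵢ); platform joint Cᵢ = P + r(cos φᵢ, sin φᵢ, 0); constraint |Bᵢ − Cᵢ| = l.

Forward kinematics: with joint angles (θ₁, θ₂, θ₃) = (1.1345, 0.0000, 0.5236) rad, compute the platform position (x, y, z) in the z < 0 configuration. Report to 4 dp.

centre 1 = (0.1745·cos0.0°, 0.1745·sin0.0°, -0.1813) = (0.1745, 0.0000, -0.1813)
arm 2 at φ=120.0°: ρ2 = 0.2900;  centre 2 = (-0.1450, 0.2511, 0.0000)
φ3=240.0°: virtual centre (-0.1316, -0.2279, -0.1000), radius l
|centre ₂|²−|centre ₁|² = 0.0208;  |centre ₃|²−|centre ₁|² = 0.0160
linear system: -0.6390x+0.5023y = 0.0208−0.3625z; -0.6122x+-0.4559y = 0.0160−0.1625z
Cramer: x(z) = -0.0292+0.4123z;  y(z) = 0.0042-0.1972z
sphere 1 gives Az²+Bz+C=0 with A=1.2089, B=0.1929, C=-0.1756;  B²−4AC=0.8864;  roots -0.4692, 0.3096;  negative root z = -0.4692
x = -0.2227, y = 0.0967

(-0.2227, 0.0967, -0.4692)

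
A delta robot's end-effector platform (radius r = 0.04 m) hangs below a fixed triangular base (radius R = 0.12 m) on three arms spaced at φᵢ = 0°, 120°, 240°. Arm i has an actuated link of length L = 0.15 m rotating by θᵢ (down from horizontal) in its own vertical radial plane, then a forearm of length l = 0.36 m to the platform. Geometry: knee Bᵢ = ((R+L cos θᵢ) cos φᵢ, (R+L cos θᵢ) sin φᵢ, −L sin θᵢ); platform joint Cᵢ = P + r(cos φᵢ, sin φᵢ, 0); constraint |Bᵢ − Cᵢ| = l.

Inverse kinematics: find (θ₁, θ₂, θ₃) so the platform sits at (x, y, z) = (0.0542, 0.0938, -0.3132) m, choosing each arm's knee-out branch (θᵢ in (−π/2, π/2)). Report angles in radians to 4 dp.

θ₁ = 0.0871, θ₂ = 0.0874, θ₃ = 0.7852

rotate P by −φ1: (0.0542, 0.0938, -0.3132)
  A=0.0258, B=-0.3132, C=(l²−L²−A²−y'²−z²)/(2L)=-0.0015
  √(A²+B²)=0.3143;  θ1 = -1.4886+1.5757 ≈ 0.0871
φ2=120.0° → target in arm frame (0.0541, -0.0938)
  A=0.0259, B=-0.3132, C=(l²−L²−A²−y'²−z²)/(2L)=-0.0016
  √(A²+B²)=0.3143;  θ2 = -1.4884+1.5758 ≈ 0.0874
arm 3 (φ=240.0°): x'=-0.1083, y'=0.0000
  A=0.1883, B=-0.3132, C=(l²−L²−A²−y'²−z²)/(2L)=-0.0882
  θ3 = atan2(B,A) + arccos(C/0.3655) = 0.7852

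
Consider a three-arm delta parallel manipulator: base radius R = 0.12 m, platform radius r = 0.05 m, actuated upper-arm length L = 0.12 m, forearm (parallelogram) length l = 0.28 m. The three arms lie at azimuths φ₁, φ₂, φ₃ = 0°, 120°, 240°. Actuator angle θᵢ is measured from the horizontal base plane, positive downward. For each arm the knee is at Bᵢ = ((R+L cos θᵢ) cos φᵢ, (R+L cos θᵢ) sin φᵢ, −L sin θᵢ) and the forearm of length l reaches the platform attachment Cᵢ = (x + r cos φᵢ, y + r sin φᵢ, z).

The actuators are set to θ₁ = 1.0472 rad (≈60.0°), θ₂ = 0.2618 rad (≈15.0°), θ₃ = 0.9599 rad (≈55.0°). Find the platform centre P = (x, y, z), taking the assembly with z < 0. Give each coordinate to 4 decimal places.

O1 = (0.1300·cos0.0°, 0.1300·sin0.0°, -0.1039) = (0.1300, 0.0000, -0.1039)
arm 2 at φ=120.0°: e+L cos θ2 = 0.1859;  O2 = (-0.0930, 0.1610, -0.0311)
arm 3 at φ=240.0°: e+L cos θ3 = 0.1388;  O3 = (-0.0694, -0.1202, -0.0983)
|O₂|²−|O₁|² = 0.0078;  |O₃|²−|O₁|² = 0.0012
linear system: -0.4459x+0.3220y = 0.0078−0.1457z; -0.3988x+-0.2405y = 0.0012−0.0113z
Cramer: x(z) = -0.0097+0.1641z;  y(z) = 0.0109-0.2253z
into |P−O₁|² = l²: 1.0777z² + 0.1571z + -0.0480 = 0;  Δ = 0.2315;  z = -0.2961 or 0.1503 → z<0 root = -0.2961
x = -0.0583, y = 0.0776

(-0.0583, 0.0776, -0.2961)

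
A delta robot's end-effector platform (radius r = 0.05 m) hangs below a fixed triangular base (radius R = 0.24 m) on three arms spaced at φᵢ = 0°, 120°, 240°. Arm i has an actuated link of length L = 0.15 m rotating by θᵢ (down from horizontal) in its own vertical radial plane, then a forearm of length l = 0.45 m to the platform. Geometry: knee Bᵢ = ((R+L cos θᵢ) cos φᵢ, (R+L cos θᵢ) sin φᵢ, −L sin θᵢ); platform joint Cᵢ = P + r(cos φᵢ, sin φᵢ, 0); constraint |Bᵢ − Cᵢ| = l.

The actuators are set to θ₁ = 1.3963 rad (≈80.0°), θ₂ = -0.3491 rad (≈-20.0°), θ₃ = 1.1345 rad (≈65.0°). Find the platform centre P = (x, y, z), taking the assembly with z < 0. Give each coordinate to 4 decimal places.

(-0.1356, 0.1590, -0.3792)

φ1=0.0°: virtual centre (0.2160, 0.0000, -0.1477), radius l
O2 = (0.3310·cos120.0°, 0.3310·sin120.0°, 0.0513) = (-0.1655, 0.2866, 0.0513)
φ3=240.0°: virtual centre (-0.1267, -0.2194, -0.1359), radius l
|O₂|²−|O₁|² = 0.0437;  |O₃|²−|O₁|² = 0.0142
[-0.7630 0.5732 0.3981]·P = 0.0437;  [-0.6855 -0.4389 0.0235]·P = 0.0142
det = 0.7278;  x = -0.0375+0.2586z,  y = 0.0262+-0.3502z
sphere 1 gives Az²+Bz+C=0 with A=1.1895, B=0.1459, C=-0.1157;  B²−4AC=0.5718;  roots -0.3792, 0.2565;  negative root z = -0.3792
x = -0.1356, y = 0.1590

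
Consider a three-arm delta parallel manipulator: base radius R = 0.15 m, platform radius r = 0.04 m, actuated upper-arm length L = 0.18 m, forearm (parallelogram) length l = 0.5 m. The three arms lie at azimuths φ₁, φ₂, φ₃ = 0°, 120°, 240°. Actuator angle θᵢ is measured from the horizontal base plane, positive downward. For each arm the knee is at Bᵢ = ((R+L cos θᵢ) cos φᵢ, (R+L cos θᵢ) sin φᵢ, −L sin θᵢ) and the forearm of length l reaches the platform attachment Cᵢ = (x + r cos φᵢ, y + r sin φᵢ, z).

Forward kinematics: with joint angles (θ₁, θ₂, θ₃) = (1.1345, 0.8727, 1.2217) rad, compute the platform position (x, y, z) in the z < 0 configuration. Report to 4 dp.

(-0.0196, 0.0715, -0.6132)

φ1=0.0°: virtual centre (0.1861, 0.0000, -0.1631), radius l
φ2=120.0°: virtual centre (-0.1128, 0.1955, -0.1379), radius l
arm 3 at φ=240.0°: (R−r)+L cos θ3 = 0.1716;  centre 3 = (-0.0858, -0.1486, -0.1691)
eliminate P² terms by subtracting sphere 1 from 2 and 3
[-0.5978 0.3909 0.0505]·P = 0.0087;  [-0.5437 -0.2972 -0.0120]·P = -0.0032
Cramer: x(z) = -0.0034+0.0264z;  y(z) = 0.0170-0.0888z
sphere 1 gives Az²+Bz+C=0 with A=1.0086, B=0.3132, C=-0.1872;  B²−4AC=0.8533;  roots -0.6132, 0.3026;  negative root z = -0.6132
x = -0.0196, y = 0.0715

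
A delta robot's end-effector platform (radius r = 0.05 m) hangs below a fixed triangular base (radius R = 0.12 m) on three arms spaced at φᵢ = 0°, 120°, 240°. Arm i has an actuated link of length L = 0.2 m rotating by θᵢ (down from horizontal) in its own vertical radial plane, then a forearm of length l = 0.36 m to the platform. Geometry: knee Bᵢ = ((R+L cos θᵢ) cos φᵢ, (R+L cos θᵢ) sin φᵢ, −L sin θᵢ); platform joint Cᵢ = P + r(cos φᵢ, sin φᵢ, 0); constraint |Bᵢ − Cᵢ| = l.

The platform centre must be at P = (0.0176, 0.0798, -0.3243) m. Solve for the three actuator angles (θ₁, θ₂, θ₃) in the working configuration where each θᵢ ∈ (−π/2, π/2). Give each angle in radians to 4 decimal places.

arm 1 (φ=0.0°): x'=0.0176, y'=0.0798
  e−x'=0.0524;  (l²−L²−(e−x')²−y'²−z²)/2L = -0.0617
  θ1 = atan2(B,A) + arccos(C/0.3285) = 0.3492
φ2=120.0° → target in arm frame (0.0603, -0.0551)
  A=0.0097, B=-0.3243, C=(l²−L²−A²−y'²−z²)/(2L)=-0.0468
  θ2 = atan2(B,A) + arccos(C/0.3244) = 0.1745
rotate P by −φ3: (-0.0779, -0.0247, -0.3243)
  e−x'=0.1479;  (l²−L²−(e−x')²−y'²−z²)/2L = -0.0951
  γ=atan2(-0.3243,0.1479)=-1.1429;  ψ=arccos(-0.2669)=1.8410;  θ3=γ+ψ≈0.6981

θ₁ = 0.3492, θ₂ = 0.1745, θ₃ = 0.6981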